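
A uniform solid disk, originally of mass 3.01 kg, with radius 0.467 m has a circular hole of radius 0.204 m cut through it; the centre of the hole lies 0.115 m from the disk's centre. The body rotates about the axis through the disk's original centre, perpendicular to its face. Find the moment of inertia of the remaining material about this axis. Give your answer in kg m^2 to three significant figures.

Unpierced body about its centre: I₀ = (1/2)MR² = (1/2)(3.01)(0.467)² = 0.32822 kg m^2.
The removed disk has mass m = M·(r/R)² = (3.01)(0.204/0.467)² = 0.57437 kg (same uniform areal density).
Its moment of inertia about the rotation axis (parallel-axis theorem): I_hole = (1/2)mr² + md² = (1/2)(0.57437)(0.204)² + (0.57437)(0.115)² = 0.019548 kg m^2.
Treating the hole as negative mass, I = I₀ − I_hole = 0.32822 − 0.019548 = 0.30868 kg m^2.

0.309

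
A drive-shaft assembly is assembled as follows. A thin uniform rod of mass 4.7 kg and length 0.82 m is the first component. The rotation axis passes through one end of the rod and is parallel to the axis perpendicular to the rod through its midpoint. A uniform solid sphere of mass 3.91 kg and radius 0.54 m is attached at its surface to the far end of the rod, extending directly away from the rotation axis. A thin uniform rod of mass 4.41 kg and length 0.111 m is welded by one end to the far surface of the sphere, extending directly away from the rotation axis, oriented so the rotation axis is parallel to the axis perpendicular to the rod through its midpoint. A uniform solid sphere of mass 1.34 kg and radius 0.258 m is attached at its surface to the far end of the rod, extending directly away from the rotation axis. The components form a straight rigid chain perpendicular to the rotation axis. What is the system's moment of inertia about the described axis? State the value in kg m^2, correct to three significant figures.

Thin rod: I_cm = (1/12)ML² = (1/12)(4.7)(0.82)² = 0.26336 kg m^2; centre at d = 0.41 m, so I = I_cm + Md² gives I = 0.26336 + (4.7)(0.41)² = 1.0534 kg m^2.
Solid sphere: I_cm = (2/5)MR² = (2/5)(3.91)(0.54)² = 0.45606 kg m^2; centre at d = 0.41 + 0.41 + 0.54 = 1.36 m, so I = I_cm + Md² gives I = 0.45606 + (3.91)(1.36)² = 7.688 kg m^2.
Thin rod: I_cm = (1/12)ML² = (1/12)(4.41)(0.111)² = 0.004528 kg m^2; centre at d = 0.41 + 0.41 + 0.54 + 0.54 + 0.0555 = 1.9555 m, so I = I_cm + Md² gives I = 0.004528 + (4.41)(1.9555)² = 16.868 kg m^2.
Solid sphere: I_cm = (2/5)MR² = (2/5)(1.34)(0.258)² = 0.035678 kg m^2; centre at d = 0.41 + 0.41 + 0.54 + 0.54 + 0.0555 + 0.0555 + 0.258 = 2.269 m, so I = I_cm + Md² gives I = 0.035678 + (1.34)(2.269)² = 6.9345 kg m^2.
Total I = 1.0534 + 7.688 + 16.868 + 6.9345 = 32.544 kg m^2.

32.5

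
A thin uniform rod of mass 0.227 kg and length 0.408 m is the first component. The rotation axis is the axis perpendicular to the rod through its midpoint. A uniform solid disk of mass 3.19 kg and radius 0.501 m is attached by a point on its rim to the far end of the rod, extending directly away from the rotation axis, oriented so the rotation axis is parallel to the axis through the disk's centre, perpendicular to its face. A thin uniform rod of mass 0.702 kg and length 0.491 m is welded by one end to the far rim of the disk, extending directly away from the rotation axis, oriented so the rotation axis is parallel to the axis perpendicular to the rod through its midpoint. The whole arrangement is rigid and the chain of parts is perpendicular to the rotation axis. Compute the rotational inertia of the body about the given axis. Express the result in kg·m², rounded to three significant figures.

Thin rod: I_cm = (1/12)ML² = (1/12)(0.227)(0.408)² = 0.0031489 kg·m²; axis through the centre, so I = 0.0031489 kg·m².
Solid disk: I_cm = (1/2)MR² = (1/2)(3.19)(0.501)² = 0.40035 kg·m²; centre at d = 0.204 + 0.501 = 0.705 m, so I = I_cm + Md² gives I = 0.40035 + (3.19)(0.705)² = 1.9859 kg·m².
Thin rod: I_cm = (1/12)ML² = (1/12)(0.702)(0.491)² = 0.014103 kg·m²; centre at d = 0.204 + 0.501 + 0.501 + 0.2455 = 1.4515 m, so I = I_cm + Md² gives I = 0.014103 + (0.702)(1.4515)² = 1.4931 kg·m².
Total I = 0.0031489 + 1.9859 + 1.4931 = 3.4821 kg·m².

3.48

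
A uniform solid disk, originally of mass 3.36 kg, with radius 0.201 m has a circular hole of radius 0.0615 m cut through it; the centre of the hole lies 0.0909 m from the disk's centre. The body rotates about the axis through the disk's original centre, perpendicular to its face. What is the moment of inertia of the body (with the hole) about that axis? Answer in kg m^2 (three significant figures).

0.0647

Unpierced body about its centre: I₀ = (1/2)MR² = (1/2)(3.36)(0.201)² = 0.067874 kg m^2.
The removed disk has mass m = M·(r/R)² = (3.36)(0.0615/0.201)² = 0.31456 kg (same uniform areal density).
Its moment of inertia about the rotation axis (parallel-axis theorem): I_hole = (1/2)mr² + md² = (1/2)(0.31456)(0.0615)² + (0.31456)(0.0909)² = 0.003194 kg m^2.
Treating the hole as negative mass, I = I₀ − I_hole = 0.067874 − 0.003194 = 0.06468 kg m^2.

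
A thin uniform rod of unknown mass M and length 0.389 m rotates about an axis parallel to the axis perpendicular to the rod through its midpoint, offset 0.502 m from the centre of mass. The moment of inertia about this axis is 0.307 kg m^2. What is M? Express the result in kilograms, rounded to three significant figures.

I = I_cm + Md² = (1/12)ML² + Md² = M·[0.0833333·(0.389)² + (0.502)²] = M·0.26461.
So M = 0.307 / 0.26461 = 1.1602 kg.

1.16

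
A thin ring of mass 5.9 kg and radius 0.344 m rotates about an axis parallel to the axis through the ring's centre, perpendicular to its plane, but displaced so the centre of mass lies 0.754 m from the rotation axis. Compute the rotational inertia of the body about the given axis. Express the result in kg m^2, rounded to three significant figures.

I_cm = MR² = (5.9)(0.344)² = 0.69818 kg m^2; centre at d = 0.754 m, so the parallel axis theorem gives I = 0.69818 + (5.9)(0.754)² = 4.0524 kg m^2.

4.05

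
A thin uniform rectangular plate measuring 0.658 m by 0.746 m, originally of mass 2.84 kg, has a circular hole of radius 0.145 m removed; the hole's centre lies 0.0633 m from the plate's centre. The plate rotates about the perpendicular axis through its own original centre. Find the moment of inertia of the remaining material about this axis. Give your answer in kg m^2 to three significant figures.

0.229

Unpierced body about its centre: I₀ = (1/12)M(a²+b²) = (1/12)(2.84)[(0.658)² + (0.746)²] = 0.23418 kg m^2.
The removed disk has mass m = M·πr²/(ab) = (2.84)·π(0.145)²/(0.658·0.746) = 0.38215 kg (same uniform areal density).
Its moment of inertia about the rotation axis (parallel-axis theorem): I_hole = (1/2)mr² + md² = (1/2)(0.38215)(0.145)² + (0.38215)(0.0633)² = 0.0055487 kg m^2.
Treating the hole as negative mass, I = I₀ − I_hole = 0.23418 − 0.0055487 = 0.22863 kg m^2.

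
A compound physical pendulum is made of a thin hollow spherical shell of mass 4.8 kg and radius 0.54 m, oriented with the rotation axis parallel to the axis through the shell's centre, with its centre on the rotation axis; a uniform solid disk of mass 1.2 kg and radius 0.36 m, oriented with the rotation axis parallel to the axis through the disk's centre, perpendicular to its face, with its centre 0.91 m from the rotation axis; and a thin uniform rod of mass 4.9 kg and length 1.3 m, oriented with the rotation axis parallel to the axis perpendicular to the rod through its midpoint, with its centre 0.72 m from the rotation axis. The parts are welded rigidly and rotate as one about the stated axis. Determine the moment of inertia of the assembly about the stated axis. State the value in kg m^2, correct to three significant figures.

Spherical shell: I_cm = (2/3)MR² = (2/3)(4.8)(0.54)² = 0.93312 kg m^2; axis through the centre, so I = 0.93312 kg m^2.
Solid disk: I_cm = (1/2)MR² = (1/2)(1.2)(0.36)² = 0.07776 kg m^2; centre at d = 0.91 m, so the parallel axis theorem gives I = 0.07776 + (1.2)(0.91)² = 1.0715 kg m^2.
Thin rod: I_cm = (1/12)ML² = (1/12)(4.9)(1.3)² = 0.69008 kg m^2; centre at d = 0.72 m, so the parallel axis theorem gives I = 0.69008 + (4.9)(0.72)² = 3.2302 kg m^2.
Total I = 0.93312 + 1.0715 + 3.2302 = 5.2348 kg m^2.

5.23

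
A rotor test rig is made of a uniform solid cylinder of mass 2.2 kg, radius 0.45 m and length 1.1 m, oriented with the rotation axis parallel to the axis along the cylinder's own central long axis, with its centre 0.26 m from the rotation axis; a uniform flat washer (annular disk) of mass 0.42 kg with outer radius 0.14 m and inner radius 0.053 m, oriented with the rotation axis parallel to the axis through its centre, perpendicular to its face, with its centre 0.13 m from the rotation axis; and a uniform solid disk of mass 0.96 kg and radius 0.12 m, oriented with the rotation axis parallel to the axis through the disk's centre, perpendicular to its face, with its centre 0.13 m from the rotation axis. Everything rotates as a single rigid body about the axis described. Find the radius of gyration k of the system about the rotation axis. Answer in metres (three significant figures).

0.337

Solid cylinder: I_cm = (1/2)MR² = (1/2)(2.2)(0.45)² = 0.22275 kg m²; centre at d = 0.26 m, so the parallel axis theorem gives I = 0.22275 + (2.2)(0.26)² = 0.37147 kg m².
Annular disk: I_cm = (1/2)M(R²+r²) = (1/2)(0.42)[(0.14)² + (0.053)²] = 0.0047059 kg m²; centre at d = 0.13 m, so the parallel axis theorem gives I = 0.0047059 + (0.42)(0.13)² = 0.011804 kg m².
Solid disk: I_cm = (1/2)MR² = (1/2)(0.96)(0.12)² = 0.006912 kg m²; centre at d = 0.13 m, so the parallel axis theorem gives I = 0.006912 + (0.96)(0.13)² = 0.023136 kg m².
Total I = 0.40641 kg m²; total mass M = 3.58 kg.
k = √(I/M) = √(0.40641/3.58) = 0.33693 m.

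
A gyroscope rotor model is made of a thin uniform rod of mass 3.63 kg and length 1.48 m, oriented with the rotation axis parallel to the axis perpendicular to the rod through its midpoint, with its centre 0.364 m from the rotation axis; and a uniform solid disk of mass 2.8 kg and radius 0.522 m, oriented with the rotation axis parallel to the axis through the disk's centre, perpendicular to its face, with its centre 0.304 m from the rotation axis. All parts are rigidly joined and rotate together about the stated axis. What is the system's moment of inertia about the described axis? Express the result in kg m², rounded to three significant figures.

1.78

Thin rod: I_cm = (1/12)ML² = (1/12)(3.63)(1.48)² = 0.6626 kg m²; centre at d = 0.364 m, so I = I_cm + Md² gives I = 0.6626 + (3.63)(0.364)² = 1.1436 kg m².
Solid disk: I_cm = (1/2)MR² = (1/2)(2.8)(0.522)² = 0.38148 kg m²; centre at d = 0.304 m, so I = I_cm + Md² gives I = 0.38148 + (2.8)(0.304)² = 0.64024 kg m².
Total I = 1.1436 + 0.64024 = 1.7838 kg m².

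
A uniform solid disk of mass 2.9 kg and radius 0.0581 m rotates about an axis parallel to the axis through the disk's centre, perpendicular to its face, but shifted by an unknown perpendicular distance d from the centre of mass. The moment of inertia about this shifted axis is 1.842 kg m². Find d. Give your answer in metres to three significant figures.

0.796

About the centre-of-mass axis, I_cm = (1/2)MR² = (1/2)(2.9)(0.0581)² = 0.0048946 kg m².
Parallel axis theorem: I = I_cm + Md², so Md² = 1.842 − 0.0048946 = 1.8371 kg m².
d = √(1.8371 / 2.9) = 0.79592 m.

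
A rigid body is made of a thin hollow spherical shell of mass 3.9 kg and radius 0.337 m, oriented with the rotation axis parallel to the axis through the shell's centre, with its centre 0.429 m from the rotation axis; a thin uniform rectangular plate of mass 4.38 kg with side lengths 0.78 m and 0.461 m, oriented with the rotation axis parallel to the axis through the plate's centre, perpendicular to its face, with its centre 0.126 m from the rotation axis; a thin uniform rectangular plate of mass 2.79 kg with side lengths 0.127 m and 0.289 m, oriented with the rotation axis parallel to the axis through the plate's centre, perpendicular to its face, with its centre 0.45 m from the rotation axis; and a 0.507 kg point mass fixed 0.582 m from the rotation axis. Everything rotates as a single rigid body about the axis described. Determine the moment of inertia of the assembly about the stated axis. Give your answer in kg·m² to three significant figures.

Spherical shell: I_cm = (2/3)MR² = (2/3)(3.9)(0.337)² = 0.29528 kg·m²; centre at d = 0.429 m, so the parallel axis theorem gives I = 0.29528 + (3.9)(0.429)² = 1.013 kg·m².
Rectangular plate: I_cm = (1/12)M(a²+b²) = (1/12)(4.38)[(0.78)² + (0.461)²] = 0.29964 kg·m²; centre at d = 0.126 m, so the parallel axis theorem gives I = 0.29964 + (4.38)(0.126)² = 0.36917 kg·m².
Rectangular plate: I_cm = (1/12)M(a²+b²) = (1/12)(2.79)[(0.127)² + (0.289)²] = 0.023169 kg·m²; centre at d = 0.45 m, so the parallel axis theorem gives I = 0.023169 + (2.79)(0.45)² = 0.58814 kg·m².
Point mass: I_cm = 0; centre at d = 0.582 m, so the parallel axis theorem gives I = 0 + (0.507)(0.582)² = 0.17173 kg·m².
Total I = 1.013 + 0.36917 + 0.58814 + 0.17173 = 2.1421 kg·m².

2.14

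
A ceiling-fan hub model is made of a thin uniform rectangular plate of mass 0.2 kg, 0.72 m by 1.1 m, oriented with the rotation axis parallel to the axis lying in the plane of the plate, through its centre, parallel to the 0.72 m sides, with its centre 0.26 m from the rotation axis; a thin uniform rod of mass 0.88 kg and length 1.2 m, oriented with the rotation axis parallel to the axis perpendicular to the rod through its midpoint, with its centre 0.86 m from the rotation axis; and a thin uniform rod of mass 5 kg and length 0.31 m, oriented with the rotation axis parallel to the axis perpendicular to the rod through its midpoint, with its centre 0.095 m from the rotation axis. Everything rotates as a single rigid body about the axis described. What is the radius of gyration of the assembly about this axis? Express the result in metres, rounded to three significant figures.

Rectangular plate: I_cm = (1/12)Mb² = (1/12)(0.2)(1.1)² = 0.020167 kg m²; centre at d = 0.26 m, so the parallel axis theorem gives I = 0.020167 + (0.2)(0.26)² = 0.033687 kg m².
Thin rod: I_cm = (1/12)ML² = (1/12)(0.88)(1.2)² = 0.1056 kg m²; centre at d = 0.86 m, so the parallel axis theorem gives I = 0.1056 + (0.88)(0.86)² = 0.75645 kg m².
Thin rod: I_cm = (1/12)ML² = (1/12)(5)(0.31)² = 0.040042 kg m²; centre at d = 0.095 m, so the parallel axis theorem gives I = 0.040042 + (5)(0.095)² = 0.085167 kg m².
Total I = 0.8753 kg m²; total mass M = 6.08 kg.
k = √(I/M) = √(0.8753/6.08) = 0.37943 m.

0.379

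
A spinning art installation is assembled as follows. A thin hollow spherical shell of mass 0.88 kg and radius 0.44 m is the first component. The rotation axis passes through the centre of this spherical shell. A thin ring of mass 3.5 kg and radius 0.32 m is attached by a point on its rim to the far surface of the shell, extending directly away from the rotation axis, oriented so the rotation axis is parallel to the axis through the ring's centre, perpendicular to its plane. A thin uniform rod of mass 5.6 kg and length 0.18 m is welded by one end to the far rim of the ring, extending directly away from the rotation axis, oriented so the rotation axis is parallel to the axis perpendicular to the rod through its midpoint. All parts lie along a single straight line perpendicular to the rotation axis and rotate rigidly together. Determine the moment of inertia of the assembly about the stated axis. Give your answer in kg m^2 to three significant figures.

10.2

Spherical shell: I_cm = (2/3)MR² = (2/3)(0.88)(0.44)² = 0.11358 kg m^2; axis through the centre, so I = 0.11358 kg m^2.
Thin ring: I_cm = MR² = (3.5)(0.32)² = 0.3584 kg m^2; centre at d = 0.44 + 0.32 = 0.76 m, so the parallel axis theorem gives I = 0.3584 + (3.5)(0.76)² = 2.38 kg m^2.
Thin rod: I_cm = (1/12)ML² = (1/12)(5.6)(0.18)² = 0.01512 kg m^2; centre at d = 0.44 + 0.32 + 0.32 + 0.09 = 1.17 m, so the parallel axis theorem gives I = 0.01512 + (5.6)(1.17)² = 7.681 kg m^2.
Total I = 0.11358 + 2.38 + 7.681 = 10.175 kg m^2.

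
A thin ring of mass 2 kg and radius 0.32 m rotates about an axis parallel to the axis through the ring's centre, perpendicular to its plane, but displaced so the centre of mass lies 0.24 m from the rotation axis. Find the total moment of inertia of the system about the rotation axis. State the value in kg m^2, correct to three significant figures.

I_cm = MR² = (2)(0.32)² = 0.2048 kg m^2; centre at d = 0.24 m, so I = I_cm + Md² gives I = 0.2048 + (2)(0.24)² = 0.32 kg m^2.

0.320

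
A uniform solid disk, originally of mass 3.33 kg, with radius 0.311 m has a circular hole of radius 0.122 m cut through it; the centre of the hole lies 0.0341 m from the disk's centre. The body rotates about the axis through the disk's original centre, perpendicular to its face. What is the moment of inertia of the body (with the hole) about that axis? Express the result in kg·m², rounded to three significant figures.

Unpierced body about its centre: I₀ = (1/2)MR² = (1/2)(3.33)(0.311)² = 0.16104 kg·m².
The removed disk has mass m = M·(r/R)² = (3.33)(0.122/0.311)² = 0.51244 kg (same uniform areal density).
Its moment of inertia about the rotation axis (parallel-axis theorem): I_hole = (1/2)mr² + md² = (1/2)(0.51244)(0.122)² + (0.51244)(0.0341)² = 0.0044094 kg·m².
Treating the hole as negative mass, I = I₀ − I_hole = 0.16104 − 0.0044094 = 0.15663 kg·m².

0.157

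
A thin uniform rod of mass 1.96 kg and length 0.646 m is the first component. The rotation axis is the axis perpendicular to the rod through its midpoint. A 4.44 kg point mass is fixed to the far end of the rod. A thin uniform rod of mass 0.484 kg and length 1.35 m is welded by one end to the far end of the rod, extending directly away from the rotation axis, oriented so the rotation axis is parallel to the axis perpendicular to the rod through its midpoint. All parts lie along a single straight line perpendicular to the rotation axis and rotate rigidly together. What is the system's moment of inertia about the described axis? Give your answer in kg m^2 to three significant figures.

Thin rod: I_cm = (1/12)ML² = (1/12)(1.96)(0.646)² = 0.068162 kg m^2; axis through the centre, so I = 0.068162 kg m^2.
Point mass: I_cm = 0; centre at d = 0.323 m, so the parallel axis theorem gives I = 0 + (4.44)(0.323)² = 0.46322 kg m^2.
Thin rod: I_cm = (1/12)ML² = (1/12)(0.484)(1.35)² = 0.073508 kg m^2; centre at d = 0.323 + 0.675 = 0.998 m, so the parallel axis theorem gives I = 0.073508 + (0.484)(0.998)² = 0.55557 kg m^2.
Total I = 0.068162 + 0.46322 + 0.55557 = 1.087 kg m^2.

1.09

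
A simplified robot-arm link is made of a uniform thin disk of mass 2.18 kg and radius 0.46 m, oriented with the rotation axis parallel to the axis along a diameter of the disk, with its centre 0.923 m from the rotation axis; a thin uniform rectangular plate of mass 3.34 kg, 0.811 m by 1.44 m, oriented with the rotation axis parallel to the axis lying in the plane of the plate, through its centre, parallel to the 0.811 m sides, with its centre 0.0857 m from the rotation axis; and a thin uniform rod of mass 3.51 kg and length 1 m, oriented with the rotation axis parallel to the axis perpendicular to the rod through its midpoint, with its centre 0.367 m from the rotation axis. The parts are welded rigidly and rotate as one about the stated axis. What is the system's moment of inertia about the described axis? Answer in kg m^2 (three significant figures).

Thin disk: I_cm = (1/4)MR² = (1/4)(2.18)(0.46)² = 0.11532 kg m^2; centre at d = 0.923 m, so the parallel axis theorem gives I = 0.11532 + (2.18)(0.923)² = 1.9725 kg m^2.
Rectangular plate: I_cm = (1/12)Mb² = (1/12)(3.34)(1.44)² = 0.57715 kg m^2; centre at d = 0.0857 m, so the parallel axis theorem gives I = 0.57715 + (3.34)(0.0857)² = 0.60168 kg m^2.
Thin rod: I_cm = (1/12)ML² = (1/12)(3.51)(1)² = 0.2925 kg m^2; centre at d = 0.367 m, so the parallel axis theorem gives I = 0.2925 + (3.51)(0.367)² = 0.76526 kg m^2.
Total I = 1.9725 + 0.60168 + 0.76526 = 3.3395 kg m^2.

3.34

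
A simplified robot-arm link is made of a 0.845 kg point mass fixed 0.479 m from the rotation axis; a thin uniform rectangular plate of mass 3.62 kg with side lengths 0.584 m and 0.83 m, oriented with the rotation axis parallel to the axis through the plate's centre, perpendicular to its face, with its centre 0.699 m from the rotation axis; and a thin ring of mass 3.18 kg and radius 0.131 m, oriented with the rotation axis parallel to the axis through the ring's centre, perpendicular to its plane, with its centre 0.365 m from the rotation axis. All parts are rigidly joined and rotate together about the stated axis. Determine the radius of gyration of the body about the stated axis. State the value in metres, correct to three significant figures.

Point mass: I_cm = 0; centre at d = 0.479 m, so the parallel axis theorem gives I = 0 + (0.845)(0.479)² = 0.19388 kg m².
Rectangular plate: I_cm = (1/12)M(a²+b²) = (1/12)(3.62)[(0.584)² + (0.83)²] = 0.3107 kg m²; centre at d = 0.699 m, so the parallel axis theorem gives I = 0.3107 + (3.62)(0.699)² = 2.0794 kg m².
Thin ring: I_cm = MR² = (3.18)(0.131)² = 0.054572 kg m²; centre at d = 0.365 m, so the parallel axis theorem gives I = 0.054572 + (3.18)(0.365)² = 0.47823 kg m².
Total I = 2.7515 kg m²; total mass M = 7.645 kg.
k = √(I/M) = √(2.7515/7.645) = 0.59993 m.

0.600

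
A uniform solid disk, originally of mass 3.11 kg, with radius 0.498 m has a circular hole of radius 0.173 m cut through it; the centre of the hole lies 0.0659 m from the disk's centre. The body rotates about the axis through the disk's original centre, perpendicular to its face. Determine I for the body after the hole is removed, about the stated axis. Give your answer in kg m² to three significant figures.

Unpierced body about its centre: I₀ = (1/2)MR² = (1/2)(3.11)(0.498)² = 0.38565 kg m².
The removed disk has mass m = M·(r/R)² = (3.11)(0.173/0.498)² = 0.37531 kg (same uniform areal density).
Its moment of inertia about the rotation axis (parallel-axis theorem): I_hole = (1/2)mr² + md² = (1/2)(0.37531)(0.173)² + (0.37531)(0.0659)² = 0.0072463 kg m².
Treating the hole as negative mass, I = I₀ − I_hole = 0.38565 − 0.0072463 = 0.3784 kg m².

0.378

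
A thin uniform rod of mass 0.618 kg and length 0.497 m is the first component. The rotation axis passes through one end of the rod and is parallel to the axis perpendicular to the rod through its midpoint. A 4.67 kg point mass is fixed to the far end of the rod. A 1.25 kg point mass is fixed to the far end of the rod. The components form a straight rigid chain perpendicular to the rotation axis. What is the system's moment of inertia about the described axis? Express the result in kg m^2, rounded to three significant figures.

Thin rod: I_cm = (1/12)ML² = (1/12)(0.618)(0.497)² = 0.012721 kg m^2; centre at d = 0.2485 m, so the parallel axis theorem gives I = 0.012721 + (0.618)(0.2485)² = 0.050884 kg m^2.
Point mass: I_cm = 0; centre at d = 0.2485 + 0.2485 = 0.497 m, so the parallel axis theorem gives I = 0 + (4.67)(0.497)² = 1.1535 kg m^2.
Point mass: I_cm = 0; centre at d = 0.2485 + 0.2485 = 0.497 m, so the parallel axis theorem gives I = 0 + (1.25)(0.497)² = 0.30876 kg m^2.
Total I = 0.050884 + 1.1535 + 0.30876 = 1.5132 kg m^2.

1.51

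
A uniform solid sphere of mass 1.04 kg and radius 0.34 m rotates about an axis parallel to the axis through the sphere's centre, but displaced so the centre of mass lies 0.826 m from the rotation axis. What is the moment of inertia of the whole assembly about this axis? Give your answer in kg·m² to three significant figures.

0.758

I_cm = (2/5)MR² = (2/5)(1.04)(0.34)² = 0.04809 kg·m²; centre at d = 0.826 m, so I = I_cm + Md² gives I = 0.04809 + (1.04)(0.826)² = 0.75766 kg·m².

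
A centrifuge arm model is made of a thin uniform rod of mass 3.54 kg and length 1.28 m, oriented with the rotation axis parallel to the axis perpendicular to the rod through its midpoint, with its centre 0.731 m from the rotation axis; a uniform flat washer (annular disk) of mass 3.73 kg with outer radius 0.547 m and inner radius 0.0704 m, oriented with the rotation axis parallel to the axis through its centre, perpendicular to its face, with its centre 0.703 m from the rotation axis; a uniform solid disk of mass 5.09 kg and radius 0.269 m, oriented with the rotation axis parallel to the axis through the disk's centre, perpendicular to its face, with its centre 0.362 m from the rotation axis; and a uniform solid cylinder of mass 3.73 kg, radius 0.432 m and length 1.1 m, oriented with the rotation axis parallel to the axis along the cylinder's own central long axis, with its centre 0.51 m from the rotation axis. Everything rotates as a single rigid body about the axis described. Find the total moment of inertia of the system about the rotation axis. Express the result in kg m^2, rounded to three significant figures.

6.96

Thin rod: I_cm = (1/12)ML² = (1/12)(3.54)(1.28)² = 0.48333 kg m^2; centre at d = 0.731 m, so I = I_cm + Md² gives I = 0.48333 + (3.54)(0.731)² = 2.375 kg m^2.
Annular disk: I_cm = (1/2)M(R²+r²) = (1/2)(3.73)[(0.547)² + (0.0704)²] = 0.56727 kg m^2; centre at d = 0.703 m, so I = I_cm + Md² gives I = 0.56727 + (3.73)(0.703)² = 2.4107 kg m^2.
Solid disk: I_cm = (1/2)MR² = (1/2)(5.09)(0.269)² = 0.18416 kg m^2; centre at d = 0.362 m, so I = I_cm + Md² gives I = 0.18416 + (5.09)(0.362)² = 0.85117 kg m^2.
Solid cylinder: I_cm = (1/2)MR² = (1/2)(3.73)(0.432)² = 0.34805 kg m^2; centre at d = 0.51 m, so I = I_cm + Md² gives I = 0.34805 + (3.73)(0.51)² = 1.3182 kg m^2.
Total I = 2.375 + 2.4107 + 0.85117 + 1.3182 = 6.955 kg m^2.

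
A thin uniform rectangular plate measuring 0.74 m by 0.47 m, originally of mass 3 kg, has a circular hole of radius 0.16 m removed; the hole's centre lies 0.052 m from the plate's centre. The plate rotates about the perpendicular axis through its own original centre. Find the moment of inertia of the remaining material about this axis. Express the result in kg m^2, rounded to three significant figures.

Unpierced body about its centre: I₀ = (1/12)M(a²+b²) = (1/12)(3)[(0.74)² + (0.47)²] = 0.19212 kg m^2.
The removed disk has mass m = M·πr²/(ab) = (3)·π(0.16)²/(0.74·0.47) = 0.69372 kg (same uniform areal density).
Its moment of inertia about the rotation axis (parallel-axis theorem): I_hole = (1/2)mr² + md² = (1/2)(0.69372)(0.16)² + (0.69372)(0.052)² = 0.010755 kg m^2.
Treating the hole as negative mass, I = I₀ − I_hole = 0.19212 − 0.010755 = 0.18137 kg m^2.

0.181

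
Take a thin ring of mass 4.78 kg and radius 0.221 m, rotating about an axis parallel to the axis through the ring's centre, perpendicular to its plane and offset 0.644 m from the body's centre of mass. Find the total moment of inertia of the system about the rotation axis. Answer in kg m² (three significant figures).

I_cm = MR² = (4.78)(0.221)² = 0.23346 kg m²; centre at d = 0.644 m, so the parallel axis theorem gives I = 0.23346 + (4.78)(0.644)² = 2.2159 kg m².

2.22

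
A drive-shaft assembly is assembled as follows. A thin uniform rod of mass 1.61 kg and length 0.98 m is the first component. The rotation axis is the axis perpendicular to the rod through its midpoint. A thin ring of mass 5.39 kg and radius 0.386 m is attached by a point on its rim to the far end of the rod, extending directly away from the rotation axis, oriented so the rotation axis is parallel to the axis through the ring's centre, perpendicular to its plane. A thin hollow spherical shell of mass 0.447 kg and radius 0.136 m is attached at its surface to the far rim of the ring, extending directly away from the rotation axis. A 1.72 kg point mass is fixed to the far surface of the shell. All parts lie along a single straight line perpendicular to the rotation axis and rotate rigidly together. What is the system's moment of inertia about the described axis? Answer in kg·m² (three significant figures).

9.99

Thin rod: I_cm = (1/12)ML² = (1/12)(1.61)(0.98)² = 0.12885 kg·m²; axis through the centre, so I = 0.12885 kg·m².
Thin ring: I_cm = MR² = (5.39)(0.386)² = 0.80309 kg·m²; centre at d = 0.49 + 0.386 = 0.876 m, so I = I_cm + Md² gives I = 0.80309 + (5.39)(0.876)² = 4.9392 kg·m².
Spherical shell: I_cm = (2/3)MR² = (2/3)(0.447)(0.136)² = 0.0055118 kg·m²; centre at d = 0.49 + 0.386 + 0.386 + 0.136 = 1.398 m, so I = I_cm + Md² gives I = 0.0055118 + (0.447)(1.398)² = 0.87913 kg·m².
Point mass: I_cm = 0; centre at d = 0.49 + 0.386 + 0.386 + 0.136 + 0.136 = 1.534 m, so I = I_cm + Md² gives I = 0 + (1.72)(1.534)² = 4.0474 kg·m².
Total I = 0.12885 + 4.9392 + 0.87913 + 4.0474 = 9.9947 kg·m².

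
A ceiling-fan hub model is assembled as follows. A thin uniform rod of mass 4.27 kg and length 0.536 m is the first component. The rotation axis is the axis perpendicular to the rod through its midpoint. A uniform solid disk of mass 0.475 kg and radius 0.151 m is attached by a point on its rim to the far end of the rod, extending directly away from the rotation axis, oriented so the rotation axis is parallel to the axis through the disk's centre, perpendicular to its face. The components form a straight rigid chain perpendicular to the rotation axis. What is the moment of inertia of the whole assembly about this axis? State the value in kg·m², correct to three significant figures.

Thin rod: I_cm = (1/12)ML² = (1/12)(4.27)(0.536)² = 0.10223 kg·m²; axis through the centre, so I = 0.10223 kg·m².
Solid disk: I_cm = (1/2)MR² = (1/2)(0.475)(0.151)² = 0.0054152 kg·m²; centre at d = 0.268 + 0.151 = 0.419 m, so the parallel axis theorem gives I = 0.0054152 + (0.475)(0.419)² = 0.088807 kg·m².
Total I = 0.10223 + 0.088807 = 0.19104 kg·m².

0.191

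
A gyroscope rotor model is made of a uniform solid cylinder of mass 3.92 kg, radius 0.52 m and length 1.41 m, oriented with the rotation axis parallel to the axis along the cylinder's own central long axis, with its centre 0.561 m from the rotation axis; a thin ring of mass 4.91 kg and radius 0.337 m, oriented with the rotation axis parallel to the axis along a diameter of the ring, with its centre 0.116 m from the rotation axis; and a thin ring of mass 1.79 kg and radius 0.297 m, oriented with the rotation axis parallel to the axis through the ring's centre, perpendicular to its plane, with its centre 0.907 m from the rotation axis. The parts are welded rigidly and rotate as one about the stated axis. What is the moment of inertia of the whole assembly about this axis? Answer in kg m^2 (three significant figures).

3.74

Solid cylinder: I_cm = (1/2)MR² = (1/2)(3.92)(0.52)² = 0.52998 kg m^2; centre at d = 0.561 m, so I = I_cm + Md² gives I = 0.52998 + (3.92)(0.561)² = 1.7637 kg m^2.
Thin ring: I_cm = (1/2)MR² = (1/2)(4.91)(0.337)² = 0.27881 kg m^2; centre at d = 0.116 m, so I = I_cm + Md² gives I = 0.27881 + (4.91)(0.116)² = 0.34488 kg m^2.
Thin ring: I_cm = MR² = (1.79)(0.297)² = 0.15789 kg m^2; centre at d = 0.907 m, so I = I_cm + Md² gives I = 0.15789 + (1.79)(0.907)² = 1.6304 kg m^2.
Total I = 1.7637 + 0.34488 + 1.6304 = 3.739 kg m^2.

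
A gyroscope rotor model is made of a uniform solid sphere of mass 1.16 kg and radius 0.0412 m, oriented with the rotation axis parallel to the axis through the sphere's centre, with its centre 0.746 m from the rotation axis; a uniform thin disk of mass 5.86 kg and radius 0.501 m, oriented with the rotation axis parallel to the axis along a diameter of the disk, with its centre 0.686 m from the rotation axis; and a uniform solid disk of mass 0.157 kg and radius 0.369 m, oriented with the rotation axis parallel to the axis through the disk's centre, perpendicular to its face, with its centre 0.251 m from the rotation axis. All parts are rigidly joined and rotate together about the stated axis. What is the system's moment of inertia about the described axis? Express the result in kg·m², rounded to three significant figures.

3.79

Solid sphere: I_cm = (2/5)MR² = (2/5)(1.16)(0.0412)² = 0.00078761 kg·m²; centre at d = 0.746 m, so the parallel axis theorem gives I = 0.00078761 + (1.16)(0.746)² = 0.64635 kg·m².
Thin disk: I_cm = (1/4)MR² = (1/4)(5.86)(0.501)² = 0.36772 kg·m²; centre at d = 0.686 m, so the parallel axis theorem gives I = 0.36772 + (5.86)(0.686)² = 3.1254 kg·m².
Solid disk: I_cm = (1/2)MR² = (1/2)(0.157)(0.369)² = 0.010689 kg·m²; centre at d = 0.251 m, so the parallel axis theorem gives I = 0.010689 + (0.157)(0.251)² = 0.02058 kg·m².
Total I = 0.64635 + 3.1254 + 0.02058 = 3.7923 kg·m².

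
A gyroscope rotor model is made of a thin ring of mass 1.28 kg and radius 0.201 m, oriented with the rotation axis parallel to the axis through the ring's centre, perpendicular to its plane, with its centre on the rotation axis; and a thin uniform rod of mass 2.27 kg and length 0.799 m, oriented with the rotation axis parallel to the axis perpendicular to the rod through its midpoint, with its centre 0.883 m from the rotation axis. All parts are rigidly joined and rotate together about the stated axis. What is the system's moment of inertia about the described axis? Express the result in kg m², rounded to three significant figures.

Thin ring: I_cm = MR² = (1.28)(0.201)² = 0.051713 kg m²; axis through the centre, so I = 0.051713 kg m².
Thin rod: I_cm = (1/12)ML² = (1/12)(2.27)(0.799)² = 0.12076 kg m²; centre at d = 0.883 m, so the parallel axis theorem gives I = 0.12076 + (2.27)(0.883)² = 1.8907 kg m².
Total I = 0.051713 + 1.8907 = 1.9424 kg m².

1.94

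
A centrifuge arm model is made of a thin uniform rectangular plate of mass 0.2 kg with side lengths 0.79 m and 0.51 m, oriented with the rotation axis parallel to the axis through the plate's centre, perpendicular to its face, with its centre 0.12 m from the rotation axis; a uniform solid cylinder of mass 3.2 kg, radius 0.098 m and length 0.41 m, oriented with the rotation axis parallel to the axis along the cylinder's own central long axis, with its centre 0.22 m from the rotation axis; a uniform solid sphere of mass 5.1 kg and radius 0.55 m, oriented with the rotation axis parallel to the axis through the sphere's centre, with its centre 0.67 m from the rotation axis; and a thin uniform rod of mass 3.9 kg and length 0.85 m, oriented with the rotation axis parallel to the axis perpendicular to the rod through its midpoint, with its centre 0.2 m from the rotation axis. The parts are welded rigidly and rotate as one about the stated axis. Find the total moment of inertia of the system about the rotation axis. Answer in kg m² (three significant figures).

Rectangular plate: I_cm = (1/12)M(a²+b²) = (1/12)(0.2)[(0.79)² + (0.51)²] = 0.014737 kg m²; centre at d = 0.12 m, so the parallel axis theorem gives I = 0.014737 + (0.2)(0.12)² = 0.017617 kg m².
Solid cylinder: I_cm = (1/2)MR² = (1/2)(3.2)(0.098)² = 0.015366 kg m²; centre at d = 0.22 m, so the parallel axis theorem gives I = 0.015366 + (3.2)(0.22)² = 0.17025 kg m².
Solid sphere: I_cm = (2/5)MR² = (2/5)(5.1)(0.55)² = 0.6171 kg m²; centre at d = 0.67 m, so the parallel axis theorem gives I = 0.6171 + (5.1)(0.67)² = 2.9065 kg m².
Thin rod: I_cm = (1/12)ML² = (1/12)(3.9)(0.85)² = 0.23481 kg m²; centre at d = 0.2 m, so the parallel axis theorem gives I = 0.23481 + (3.9)(0.2)² = 0.39081 kg m².
Total I = 0.017617 + 0.17025 + 2.9065 + 0.39081 = 3.4852 kg m².

3.49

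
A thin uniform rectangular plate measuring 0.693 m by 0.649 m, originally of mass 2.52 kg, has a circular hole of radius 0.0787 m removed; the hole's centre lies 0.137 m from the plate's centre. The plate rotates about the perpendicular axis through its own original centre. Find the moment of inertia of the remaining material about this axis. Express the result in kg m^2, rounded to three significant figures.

Unpierced body about its centre: I₀ = (1/12)M(a²+b²) = (1/12)(2.52)[(0.693)² + (0.649)²] = 0.1893 kg m^2.
The removed disk has mass m = M·πr²/(ab) = (2.52)·π(0.0787)²/(0.693·0.649) = 0.10902 kg (same uniform areal density).
Its moment of inertia about the rotation axis (parallel-axis theorem): I_hole = (1/2)mr² + md² = (1/2)(0.10902)(0.0787)² + (0.10902)(0.137)² = 0.0023839 kg m^2.
Treating the hole as negative mass, I = I₀ − I_hole = 0.1893 − 0.0023839 = 0.18692 kg m^2.

0.187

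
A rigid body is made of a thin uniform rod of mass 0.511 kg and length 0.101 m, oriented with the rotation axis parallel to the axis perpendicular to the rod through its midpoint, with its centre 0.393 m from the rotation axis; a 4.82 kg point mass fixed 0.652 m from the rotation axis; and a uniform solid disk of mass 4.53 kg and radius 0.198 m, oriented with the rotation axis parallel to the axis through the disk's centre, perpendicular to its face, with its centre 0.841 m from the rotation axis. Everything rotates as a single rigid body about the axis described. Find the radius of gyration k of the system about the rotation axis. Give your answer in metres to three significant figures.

Thin rod: I_cm = (1/12)ML² = (1/12)(0.511)(0.101)² = 0.00043439 kg m²; centre at d = 0.393 m, so I = I_cm + Md² gives I = 0.00043439 + (0.511)(0.393)² = 0.079358 kg m².
Point mass: I_cm = 0; centre at d = 0.652 m, so I = I_cm + Md² gives I = 0 + (4.82)(0.652)² = 2.049 kg m².
Solid disk: I_cm = (1/2)MR² = (1/2)(4.53)(0.198)² = 0.088797 kg m²; centre at d = 0.841 m, so I = I_cm + Md² gives I = 0.088797 + (4.53)(0.841)² = 3.2928 kg m².
Total I = 5.4211 kg m²; total mass M = 9.861 kg.
k = √(I/M) = √(5.4211/9.861) = 0.74145 m.

0.741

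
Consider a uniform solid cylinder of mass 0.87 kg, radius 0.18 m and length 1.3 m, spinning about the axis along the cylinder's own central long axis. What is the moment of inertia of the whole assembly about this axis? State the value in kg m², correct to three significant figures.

I_cm = (1/2)MR² = (1/2)(0.87)(0.18)² = 0.014094 kg m²; axis through the centre, so I = 0.014094 kg m².

0.0141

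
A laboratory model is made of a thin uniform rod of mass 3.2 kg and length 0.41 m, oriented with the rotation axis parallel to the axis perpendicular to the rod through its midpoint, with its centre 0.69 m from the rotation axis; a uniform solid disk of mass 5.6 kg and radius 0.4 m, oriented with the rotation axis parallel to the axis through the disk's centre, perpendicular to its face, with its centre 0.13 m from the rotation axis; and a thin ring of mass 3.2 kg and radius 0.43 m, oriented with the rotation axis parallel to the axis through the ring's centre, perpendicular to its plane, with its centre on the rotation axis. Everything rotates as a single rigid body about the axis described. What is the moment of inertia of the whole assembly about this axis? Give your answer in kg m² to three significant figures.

Thin rod: I_cm = (1/12)ML² = (1/12)(3.2)(0.41)² = 0.044827 kg m²; centre at d = 0.69 m, so I = I_cm + Md² gives I = 0.044827 + (3.2)(0.69)² = 1.5683 kg m².
Solid disk: I_cm = (1/2)MR² = (1/2)(5.6)(0.4)² = 0.448 kg m²; centre at d = 0.13 m, so I = I_cm + Md² gives I = 0.448 + (5.6)(0.13)² = 0.54264 kg m².
Thin ring: I_cm = MR² = (3.2)(0.43)² = 0.59168 kg m²; axis through the centre, so I = 0.59168 kg m².
Total I = 1.5683 + 0.54264 + 0.59168 = 2.7027 kg m².

2.70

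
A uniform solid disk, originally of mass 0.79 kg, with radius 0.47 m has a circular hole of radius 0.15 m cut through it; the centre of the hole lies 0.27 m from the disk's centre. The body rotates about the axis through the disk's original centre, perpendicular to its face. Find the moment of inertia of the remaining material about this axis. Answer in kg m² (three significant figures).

Unpierced body about its centre: I₀ = (1/2)MR² = (1/2)(0.79)(0.47)² = 0.087255 kg m².
The removed disk has mass m = M·(r/R)² = (0.79)(0.15/0.47)² = 0.080466 kg (same uniform areal density).
Its moment of inertia about the rotation axis (parallel-axis theorem): I_hole = (1/2)mr² + md² = (1/2)(0.080466)(0.15)² + (0.080466)(0.27)² = 0.0067712 kg m².
Treating the hole as negative mass, I = I₀ − I_hole = 0.087255 − 0.0067712 = 0.080484 kg m².

0.0805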